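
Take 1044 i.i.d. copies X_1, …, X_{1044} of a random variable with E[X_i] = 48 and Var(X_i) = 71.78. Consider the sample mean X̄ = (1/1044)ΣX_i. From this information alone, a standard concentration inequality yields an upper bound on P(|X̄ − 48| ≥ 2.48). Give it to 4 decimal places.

With mean and variance of each term known, Chebyshev's inequality bounds the deviation of the sum (or sample mean).
Var(X̄) = Var(X_i)/n = 71.78/1044 = 0.068755.
Chebyshev: P(|X̄ − 48| ≥ 2.48) ≤ Var(X̄)/(2.48)² = 71.78/(1044·2.48²) = 0.0112.

0.0112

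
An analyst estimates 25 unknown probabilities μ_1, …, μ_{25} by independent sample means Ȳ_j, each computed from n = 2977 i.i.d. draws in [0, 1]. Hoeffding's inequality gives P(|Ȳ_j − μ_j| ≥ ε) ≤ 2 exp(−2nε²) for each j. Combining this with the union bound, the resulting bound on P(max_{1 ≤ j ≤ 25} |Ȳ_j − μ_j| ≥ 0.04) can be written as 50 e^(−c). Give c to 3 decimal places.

9.526

Union bound over the 25 events: P(max_{1 ≤ j ≤ 25} |Ȳ_j − μ_j| ≥ 0.04) ≤ 25·2·exp(−2nε²) = 50 exp(−2·2977·0.04²).
So c = 2·2977·0.04² = 9.5264.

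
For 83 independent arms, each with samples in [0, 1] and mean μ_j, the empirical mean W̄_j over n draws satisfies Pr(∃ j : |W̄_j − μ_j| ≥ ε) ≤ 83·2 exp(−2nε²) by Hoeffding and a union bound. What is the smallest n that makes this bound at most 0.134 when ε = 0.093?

412

Need 2·83·exp(−2nε²) ≤ 0.134, i.e. exp(−2nε²) ≤ 0.134/166.
So 2nε² ≥ ln(166/0.134) = 7.121903.
Hence n ≥ 7.121903/(2·0.093²) = 411.718.
The smallest integer n is 412.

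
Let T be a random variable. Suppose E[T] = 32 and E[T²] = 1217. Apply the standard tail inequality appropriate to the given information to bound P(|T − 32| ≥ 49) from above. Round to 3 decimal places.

The first two moments determine the variance, so Chebyshev's inequality is the sharpest standard bound available.
Var(T) = E[T²] − (E[T])² = 1217 − 1024 = 193.
Chebyshev's inequality: P(|T − μ| ≥ t) ≤ Var(T)/t² = 193/2401 = 0.0804.

0.080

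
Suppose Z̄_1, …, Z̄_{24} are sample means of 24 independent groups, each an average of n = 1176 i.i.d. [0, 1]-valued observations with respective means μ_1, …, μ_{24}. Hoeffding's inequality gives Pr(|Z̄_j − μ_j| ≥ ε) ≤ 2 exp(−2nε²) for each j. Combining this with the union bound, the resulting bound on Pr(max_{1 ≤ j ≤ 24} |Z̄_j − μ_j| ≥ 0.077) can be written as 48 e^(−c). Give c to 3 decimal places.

13.945

Union bound over the 24 events: Pr(max_{1 ≤ j ≤ 24} |Z̄_j − μ_j| ≥ 0.077) ≤ 24·2·exp(−2nε²) = 48 exp(−2·1176·0.077²).
So c = 2·1176·0.077² = 13.9450.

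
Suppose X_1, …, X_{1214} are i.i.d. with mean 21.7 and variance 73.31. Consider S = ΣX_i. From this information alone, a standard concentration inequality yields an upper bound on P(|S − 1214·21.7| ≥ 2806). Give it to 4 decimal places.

With mean and variance of each term known, Chebyshev's inequality bounds the deviation of the sum (or sample mean).
Var(S) = n·Var(X_i) = 1214·73.31 = 88998.34.
Chebyshev: P(|S − 1214·21.7| ≥ 2806) ≤ Var(S)/2806² = 88998.34/7873636 = 0.0113.

0.0113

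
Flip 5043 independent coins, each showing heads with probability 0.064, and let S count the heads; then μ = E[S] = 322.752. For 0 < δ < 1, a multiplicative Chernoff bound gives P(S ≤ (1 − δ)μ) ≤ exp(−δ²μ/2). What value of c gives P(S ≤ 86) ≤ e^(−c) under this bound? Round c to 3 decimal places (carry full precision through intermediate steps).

86.834

Write 86 = (1 − δ)μ, so δ = 1 − 86/322.752 = 0.7335415…
Then the exponent is δ²μ/2 = (μ − 86)²/(2μ) = 86.833714.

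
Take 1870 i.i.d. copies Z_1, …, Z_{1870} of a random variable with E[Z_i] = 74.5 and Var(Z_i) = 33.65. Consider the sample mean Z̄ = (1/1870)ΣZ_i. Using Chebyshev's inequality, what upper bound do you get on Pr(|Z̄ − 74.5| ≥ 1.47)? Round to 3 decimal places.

0.008

Var(Z̄) = Var(Z_i)/n = 33.65/1870 = 0.017995.
Chebyshev: Pr(|Z̄ − 74.5| ≥ 1.47) ≤ Var(Z̄)/(1.47)² = 33.65/(1870·1.47²) = 0.0083.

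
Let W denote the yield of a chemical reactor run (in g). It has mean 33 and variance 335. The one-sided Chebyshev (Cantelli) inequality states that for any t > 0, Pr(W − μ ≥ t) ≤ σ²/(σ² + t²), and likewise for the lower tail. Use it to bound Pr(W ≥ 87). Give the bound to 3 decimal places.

0.103

Here σ² = 335 and t = 54, so σ² + t² = 3251.
Cantelli's bound: 335/3251 = 0.1030.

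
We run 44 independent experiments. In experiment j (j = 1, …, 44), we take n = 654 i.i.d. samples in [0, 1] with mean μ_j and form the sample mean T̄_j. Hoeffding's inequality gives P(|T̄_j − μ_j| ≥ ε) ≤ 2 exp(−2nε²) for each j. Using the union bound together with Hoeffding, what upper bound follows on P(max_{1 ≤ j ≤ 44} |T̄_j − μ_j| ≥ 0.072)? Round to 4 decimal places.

Per-experiment Hoeffding bound: 2·exp(−2·654·0.072²) = 2·exp(−6.78067) = 0.002271.
Union bound over 44 events: 44·0.002271 = 0.09993.

0.0999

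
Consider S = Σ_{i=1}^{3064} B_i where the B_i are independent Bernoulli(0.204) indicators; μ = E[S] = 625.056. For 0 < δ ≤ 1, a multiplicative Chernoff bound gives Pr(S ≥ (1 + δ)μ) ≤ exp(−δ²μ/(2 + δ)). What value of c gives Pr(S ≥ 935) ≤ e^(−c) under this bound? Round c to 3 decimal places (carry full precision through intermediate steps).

61.578

Write 935 = (1 + δ)μ, so δ = 935/625.056 − 1 = 0.495866…
Then the exponent is δ²μ/(2 + δ) = (935 − μ)² / (μ·(2 + δ)) = 61.578099.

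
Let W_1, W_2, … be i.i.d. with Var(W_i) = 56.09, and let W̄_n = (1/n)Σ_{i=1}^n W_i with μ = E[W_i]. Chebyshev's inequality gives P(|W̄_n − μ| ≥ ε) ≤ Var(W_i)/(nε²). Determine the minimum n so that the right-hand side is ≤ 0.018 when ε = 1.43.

1524

Require 56.09/(n·1.43²) ≤ 0.018, i.e. n ≥ 56.09/(0.018·1.43²) = 1523.845.
The smallest integer n is 1524.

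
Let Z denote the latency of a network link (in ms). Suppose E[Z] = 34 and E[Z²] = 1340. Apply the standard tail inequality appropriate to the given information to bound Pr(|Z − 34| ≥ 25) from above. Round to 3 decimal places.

The first two moments determine the variance, so Chebyshev's inequality is the sharpest standard bound available.
Var(Z) = E[Z²] − (E[Z])² = 1340 − 1156 = 184.
Chebyshev's inequality: Pr(|Z − μ| ≥ t) ≤ Var(Z)/t² = 184/625 = 0.2944.

0.294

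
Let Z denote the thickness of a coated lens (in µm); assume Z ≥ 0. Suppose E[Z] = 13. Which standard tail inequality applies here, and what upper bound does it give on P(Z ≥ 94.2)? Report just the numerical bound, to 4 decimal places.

Only the mean of a non-negative variable is known, so Markov's inequality is the applicable tail bound.
Markov's inequality: for a non-negative random variable, P(Z ≥ a) ≤ E[Z]/a.
Here E[Z] = 13 and a = 94.2, so the bound is 13/94.2 = 0.1380.

0.1380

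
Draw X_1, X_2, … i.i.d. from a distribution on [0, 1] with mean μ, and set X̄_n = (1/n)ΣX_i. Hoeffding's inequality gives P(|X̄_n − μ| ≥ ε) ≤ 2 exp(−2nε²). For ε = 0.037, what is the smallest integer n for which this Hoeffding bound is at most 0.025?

Require 2·exp(−2nε²) ≤ 0.025, i.e. 2nε² ≥ ln(2/0.025) = 4.382027.
So n ≥ 4.382027 / (2·0.037²) = 1600.448.
The smallest integer n is 1601.

1601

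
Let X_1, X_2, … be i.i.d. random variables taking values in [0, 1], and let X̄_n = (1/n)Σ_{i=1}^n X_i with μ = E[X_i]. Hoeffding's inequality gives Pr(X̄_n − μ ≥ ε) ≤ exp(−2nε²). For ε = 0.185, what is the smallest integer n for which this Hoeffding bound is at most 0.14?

29

Require exp(−2nε²) ≤ 0.14, i.e. 2nε² ≥ ln(1/0.14) = 1.966113.
So n ≥ 1.966113 / (2·0.185²) = 28.723.
The smallest integer n is 29.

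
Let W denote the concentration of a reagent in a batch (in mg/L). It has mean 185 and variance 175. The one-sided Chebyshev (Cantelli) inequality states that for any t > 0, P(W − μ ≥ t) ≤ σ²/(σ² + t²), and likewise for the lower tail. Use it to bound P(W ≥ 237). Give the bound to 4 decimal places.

Here σ² = 175 and t = 52, so σ² + t² = 2879.
Cantelli's bound: 175/2879 = 0.0608.

0.0608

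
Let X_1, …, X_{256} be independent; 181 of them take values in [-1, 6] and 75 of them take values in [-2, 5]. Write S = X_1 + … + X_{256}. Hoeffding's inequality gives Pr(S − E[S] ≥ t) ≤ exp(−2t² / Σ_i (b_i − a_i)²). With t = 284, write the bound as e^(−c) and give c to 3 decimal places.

Σ(b_i − a_i)² = 181·7² + 75·7² = 12544.
c = 2t² / 12544 = 2·284² / 12544 = 12.8597.

12.860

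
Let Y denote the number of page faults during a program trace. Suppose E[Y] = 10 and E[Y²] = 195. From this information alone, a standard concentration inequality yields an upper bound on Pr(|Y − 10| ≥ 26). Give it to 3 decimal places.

The first two moments determine the variance, so Chebyshev's inequality is the sharpest standard bound available.
Var(Y) = E[Y²] − (E[Y])² = 195 − 100 = 95.
Chebyshev's inequality: Pr(|Y − μ| ≥ t) ≤ Var(Y)/t² = 95/676 = 0.1405.

0.141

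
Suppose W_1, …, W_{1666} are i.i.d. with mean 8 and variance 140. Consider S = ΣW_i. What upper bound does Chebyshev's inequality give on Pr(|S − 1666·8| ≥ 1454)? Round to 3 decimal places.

0.110

Var(S) = n·Var(W_i) = 1666·140 = 233240.
Chebyshev: Pr(|S − 1666·8| ≥ 1454) ≤ Var(S)/1454² = 233240/2114116 = 0.1103.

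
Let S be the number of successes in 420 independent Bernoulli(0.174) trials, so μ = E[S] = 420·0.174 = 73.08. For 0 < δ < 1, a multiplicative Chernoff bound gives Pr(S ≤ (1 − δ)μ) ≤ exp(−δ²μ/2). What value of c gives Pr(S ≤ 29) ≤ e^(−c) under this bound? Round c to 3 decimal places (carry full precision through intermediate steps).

Write 29 = (1 − δ)μ, so δ = 1 − 29/73.08 = 0.6031746…
Then the exponent is δ²μ/2 = (μ − 29)²/(2μ) = 13.293968.

13.294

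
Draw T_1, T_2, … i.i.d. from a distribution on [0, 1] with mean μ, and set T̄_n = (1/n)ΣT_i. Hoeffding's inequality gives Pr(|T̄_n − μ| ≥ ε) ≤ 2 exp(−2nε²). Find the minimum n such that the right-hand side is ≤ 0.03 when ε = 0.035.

1715

Require 2·exp(−2nε²) ≤ 0.03, i.e. 2nε² ≥ ln(2/0.03) = 4.199705.
So n ≥ 4.199705 / (2·0.035²) = 1714.165.
The smallest integer n is 1715.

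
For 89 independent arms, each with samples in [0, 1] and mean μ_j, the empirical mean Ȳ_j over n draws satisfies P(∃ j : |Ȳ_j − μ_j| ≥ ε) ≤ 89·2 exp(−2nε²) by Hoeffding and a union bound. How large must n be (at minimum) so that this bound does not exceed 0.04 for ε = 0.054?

1441

Need 2·89·exp(−2nε²) ≤ 0.04, i.e. exp(−2nε²) ≤ 0.04/178.
So 2nε² ≥ ln(178/0.04) = 8.400659.
Hence n ≥ 8.400659/(2·0.054²) = 1440.442.
The smallest integer n is 1441.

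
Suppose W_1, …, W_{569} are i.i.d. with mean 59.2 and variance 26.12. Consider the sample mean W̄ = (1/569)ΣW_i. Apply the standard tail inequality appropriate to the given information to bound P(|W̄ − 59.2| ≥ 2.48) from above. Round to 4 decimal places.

With mean and variance of each term known, Chebyshev's inequality bounds the deviation of the sum (or sample mean).
Var(W̄) = Var(W_i)/n = 26.12/569 = 0.045905.
Chebyshev: P(|W̄ − 59.2| ≥ 2.48) ≤ Var(W̄)/(2.48)² = 26.12/(569·2.48²) = 0.0075.

0.0075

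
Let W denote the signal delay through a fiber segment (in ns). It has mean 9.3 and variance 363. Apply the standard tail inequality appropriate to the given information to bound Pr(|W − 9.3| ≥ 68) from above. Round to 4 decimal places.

0.0785

Mean and variance are known, so Chebyshev's inequality applies.
Chebyshev: Pr(|W − μ| ≥ t) ≤ Var(W)/t².
Bound = 363 / 4624 = 0.0785.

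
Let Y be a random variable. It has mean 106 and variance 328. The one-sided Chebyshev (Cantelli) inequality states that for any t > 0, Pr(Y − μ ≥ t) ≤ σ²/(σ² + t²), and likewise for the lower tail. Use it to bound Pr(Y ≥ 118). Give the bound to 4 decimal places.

0.6949

Here σ² = 328 and t = 12, so σ² + t² = 472.
Cantelli's bound: 328/472 = 0.6949.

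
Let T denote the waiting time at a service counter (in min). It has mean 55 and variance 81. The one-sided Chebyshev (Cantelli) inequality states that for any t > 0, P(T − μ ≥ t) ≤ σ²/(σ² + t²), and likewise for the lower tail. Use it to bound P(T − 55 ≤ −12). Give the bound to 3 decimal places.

0.360

Here σ² = 81 and t = 12, so σ² + t² = 225.
Cantelli's bound: 81/225 = 0.3600.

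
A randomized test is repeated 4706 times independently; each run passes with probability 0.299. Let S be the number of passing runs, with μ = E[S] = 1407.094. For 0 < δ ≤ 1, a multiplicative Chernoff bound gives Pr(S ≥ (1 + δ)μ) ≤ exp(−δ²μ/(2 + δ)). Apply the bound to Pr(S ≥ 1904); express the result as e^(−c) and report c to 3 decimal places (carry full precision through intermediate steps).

Write 1904 = (1 + δ)μ, so δ = 1904/1407.094 − 1 = 0.3531434…
Then the exponent is δ²μ/(2 + δ) = (1904 − μ)² / (μ·(2 + δ)) = 74.572203.

74.572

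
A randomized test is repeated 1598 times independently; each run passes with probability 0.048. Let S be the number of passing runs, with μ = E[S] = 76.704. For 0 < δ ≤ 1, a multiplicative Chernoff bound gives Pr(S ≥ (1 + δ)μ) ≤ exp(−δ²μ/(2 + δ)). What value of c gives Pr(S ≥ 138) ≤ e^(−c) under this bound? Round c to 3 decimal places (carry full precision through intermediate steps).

17.499

Write 138 = (1 + δ)μ, so δ = 138/76.704 − 1 = 0.7991239…
Then the exponent is δ²μ/(2 + δ) = (138 − μ)² / (μ·(2 + δ)) = 17.499439.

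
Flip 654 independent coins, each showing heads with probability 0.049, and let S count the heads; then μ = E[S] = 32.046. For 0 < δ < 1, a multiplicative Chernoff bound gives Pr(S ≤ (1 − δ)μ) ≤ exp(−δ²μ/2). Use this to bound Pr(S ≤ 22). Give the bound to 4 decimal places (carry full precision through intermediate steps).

0.2071

Write 22 = (1 − δ)μ, so δ = 1 − 22/32.046 = 0.3134869…
Then the exponent is δ²μ/2 = (μ − 22)²/(2μ) = 1.574645.
Bound = exp(−1.574645) = 0.20708.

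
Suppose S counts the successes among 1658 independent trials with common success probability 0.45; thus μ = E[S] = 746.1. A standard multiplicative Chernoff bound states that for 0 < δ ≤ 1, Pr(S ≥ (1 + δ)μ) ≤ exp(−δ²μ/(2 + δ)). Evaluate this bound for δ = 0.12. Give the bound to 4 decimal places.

Exponent = δ²μ/(2 + δ) = 0.12²·746.1/2.12 = 5.0678.
Bound = exp(−5.0678) = 0.00630.

0.0063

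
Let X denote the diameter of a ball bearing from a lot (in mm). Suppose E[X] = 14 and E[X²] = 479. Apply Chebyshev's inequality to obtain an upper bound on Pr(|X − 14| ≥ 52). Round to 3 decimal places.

0.105

Var(X) = E[X²] − (E[X])² = 479 − 196 = 283.
Chebyshev's inequality: Pr(|X − μ| ≥ t) ≤ Var(X)/t² = 283/2704 = 0.1047.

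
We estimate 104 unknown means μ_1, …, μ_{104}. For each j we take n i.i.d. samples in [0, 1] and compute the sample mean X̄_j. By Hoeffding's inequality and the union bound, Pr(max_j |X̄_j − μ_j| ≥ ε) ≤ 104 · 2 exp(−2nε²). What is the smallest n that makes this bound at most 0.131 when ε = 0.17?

128

Need 2·104·exp(−2nε²) ≤ 0.131, i.e. exp(−2nε²) ≤ 0.131/208.
So 2nε² ≥ ln(208/0.131) = 7.370096.
Hence n ≥ 7.370096/(2·0.17²) = 127.510.
The smallest integer n is 128.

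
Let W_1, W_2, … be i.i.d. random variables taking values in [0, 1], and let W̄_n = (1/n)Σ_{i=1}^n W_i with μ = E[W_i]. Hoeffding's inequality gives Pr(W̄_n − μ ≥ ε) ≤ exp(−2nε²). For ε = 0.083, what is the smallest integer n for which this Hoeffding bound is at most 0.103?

165

Require exp(−2nε²) ≤ 0.103, i.e. 2nε² ≥ ln(1/0.103) = 2.273026.
So n ≥ 2.273026 / (2·0.083²) = 164.975.
The smallest integer n is 165.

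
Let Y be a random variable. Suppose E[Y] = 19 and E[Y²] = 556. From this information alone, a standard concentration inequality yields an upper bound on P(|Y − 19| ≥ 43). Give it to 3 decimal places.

0.105

The first two moments determine the variance, so Chebyshev's inequality is the sharpest standard bound available.
Var(Y) = E[Y²] − (E[Y])² = 556 − 361 = 195.
Chebyshev's inequality: P(|Y − μ| ≥ t) ≤ Var(Y)/t² = 195/1849 = 0.1055.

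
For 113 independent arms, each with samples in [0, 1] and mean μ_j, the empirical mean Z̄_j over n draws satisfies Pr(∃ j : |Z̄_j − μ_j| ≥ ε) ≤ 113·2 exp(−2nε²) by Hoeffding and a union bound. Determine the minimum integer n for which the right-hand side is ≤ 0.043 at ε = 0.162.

Need 2·113·exp(−2nε²) ≤ 0.043, i.e. exp(−2nε²) ≤ 0.043/226.
So 2nε² ≥ ln(226/0.043) = 8.567090.
Hence n ≥ 8.567090/(2·0.162²) = 163.220.
The smallest integer n is 164.

164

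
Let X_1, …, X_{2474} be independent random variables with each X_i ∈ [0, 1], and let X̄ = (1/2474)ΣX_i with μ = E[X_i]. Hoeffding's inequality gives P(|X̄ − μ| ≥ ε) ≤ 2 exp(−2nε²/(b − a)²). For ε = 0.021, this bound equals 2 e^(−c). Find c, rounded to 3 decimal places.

2.182

c = 2nε²/(b − a)² = 2·2474·0.021² / 1² = 2.1821.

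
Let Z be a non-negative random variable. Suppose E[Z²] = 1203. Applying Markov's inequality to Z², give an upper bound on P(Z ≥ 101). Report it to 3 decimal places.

Since Z ≥ 0, the event {Z ≥ 101} is the same as {Z² ≥ 10201}.
Markov's inequality applied to Z² gives P(Z² ≥ 10201) ≤ E[Z²]/10201 = 1203/10201 = 0.1179.

0.118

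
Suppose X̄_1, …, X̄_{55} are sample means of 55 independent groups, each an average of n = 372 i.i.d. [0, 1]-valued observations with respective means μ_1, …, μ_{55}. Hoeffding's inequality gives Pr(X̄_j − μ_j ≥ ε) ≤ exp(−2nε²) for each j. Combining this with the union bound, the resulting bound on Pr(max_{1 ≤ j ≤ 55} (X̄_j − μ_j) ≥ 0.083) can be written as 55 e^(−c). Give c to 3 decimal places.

5.125

Union bound over the 55 events: Pr(max_{1 ≤ j ≤ 55} (X̄_j − μ_j) ≥ 0.083) ≤ 55·exp(−2nε²) = 55 exp(−2·372·0.083²).
So c = 2·372·0.083² = 5.1254.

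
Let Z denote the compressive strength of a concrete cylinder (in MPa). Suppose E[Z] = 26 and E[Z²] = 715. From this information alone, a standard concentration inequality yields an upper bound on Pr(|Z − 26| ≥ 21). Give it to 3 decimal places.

0.088

The first two moments determine the variance, so Chebyshev's inequality is the sharpest standard bound available.
Var(Z) = E[Z²] − (E[Z])² = 715 − 676 = 39.
Chebyshev's inequality: Pr(|Z − μ| ≥ t) ≤ Var(Z)/t² = 39/441 = 0.0884.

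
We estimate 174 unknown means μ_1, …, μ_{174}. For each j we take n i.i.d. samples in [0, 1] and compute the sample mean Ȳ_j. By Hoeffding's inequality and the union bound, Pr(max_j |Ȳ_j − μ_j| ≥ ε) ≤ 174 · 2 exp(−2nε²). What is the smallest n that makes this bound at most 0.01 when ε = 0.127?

Need 2·174·exp(−2nε²) ≤ 0.01, i.e. exp(−2nε²) ≤ 0.01/348.
So 2nε² ≥ ln(348/0.01) = 10.457373.
Hence n ≥ 10.457373/(2·0.127²) = 324.179.
The smallest integer n is 325.

325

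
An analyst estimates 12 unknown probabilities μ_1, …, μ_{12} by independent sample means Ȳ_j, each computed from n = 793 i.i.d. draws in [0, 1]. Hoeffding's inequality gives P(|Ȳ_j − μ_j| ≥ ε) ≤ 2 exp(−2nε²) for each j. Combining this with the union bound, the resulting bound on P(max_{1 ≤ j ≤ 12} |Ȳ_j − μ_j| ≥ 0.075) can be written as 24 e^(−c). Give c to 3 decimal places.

8.921

Union bound over the 12 events: P(max_{1 ≤ j ≤ 12} |Ȳ_j − μ_j| ≥ 0.075) ≤ 12·2·exp(−2nε²) = 24 exp(−2·793·0.075²).
So c = 2·793·0.075² = 8.9213.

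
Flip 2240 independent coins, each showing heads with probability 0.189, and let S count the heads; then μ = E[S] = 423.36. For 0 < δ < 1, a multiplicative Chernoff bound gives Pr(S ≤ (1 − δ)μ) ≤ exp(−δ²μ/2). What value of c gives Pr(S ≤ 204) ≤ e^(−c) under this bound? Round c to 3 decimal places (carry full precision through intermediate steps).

Write 204 = (1 − δ)μ, so δ = 1 − 204/423.36 = 0.5181406…
Then the exponent is δ²μ/2 = (μ − 204)²/(2μ) = 56.829660.

56.830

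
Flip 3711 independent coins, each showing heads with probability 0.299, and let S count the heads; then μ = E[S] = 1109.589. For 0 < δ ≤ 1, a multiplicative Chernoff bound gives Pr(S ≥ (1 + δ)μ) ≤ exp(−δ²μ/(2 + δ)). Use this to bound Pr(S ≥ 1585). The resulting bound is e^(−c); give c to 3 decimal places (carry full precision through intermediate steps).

Write 1585 = (1 + δ)μ, so δ = 1585/1109.589 − 1 = 0.4284568…
Then the exponent is δ²μ/(2 + δ) = (1585 − μ)² / (μ·(2 + δ)) = 83.877585.

83.878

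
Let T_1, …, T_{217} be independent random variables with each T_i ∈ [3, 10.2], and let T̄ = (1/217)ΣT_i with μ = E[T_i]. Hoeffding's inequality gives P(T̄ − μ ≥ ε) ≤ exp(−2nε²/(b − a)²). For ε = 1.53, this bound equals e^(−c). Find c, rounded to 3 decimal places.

c = 2nε²/(b − a)² = 2·217·1.53² / 7.2² = 19.5978.

19.598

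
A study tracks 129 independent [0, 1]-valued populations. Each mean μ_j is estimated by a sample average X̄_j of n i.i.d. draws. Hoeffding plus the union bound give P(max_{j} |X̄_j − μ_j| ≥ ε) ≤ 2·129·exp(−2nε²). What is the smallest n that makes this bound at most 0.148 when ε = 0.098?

389

Need 2·129·exp(−2nε²) ≤ 0.148, i.e. exp(−2nε²) ≤ 0.148/258.
So 2nε² ≥ ln(258/0.148) = 7.463503.
Hence n ≥ 7.463503/(2·0.098²) = 388.562.
The smallest integer n is 389.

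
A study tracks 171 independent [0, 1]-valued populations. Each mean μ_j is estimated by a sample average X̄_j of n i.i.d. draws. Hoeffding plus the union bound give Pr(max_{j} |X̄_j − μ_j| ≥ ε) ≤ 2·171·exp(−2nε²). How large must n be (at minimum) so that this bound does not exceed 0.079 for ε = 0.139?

Need 2·171·exp(−2nε²) ≤ 0.079, i.e. exp(−2nε²) ≤ 0.079/342.
So 2nε² ≥ ln(342/0.079) = 8.373118.
Hence n ≥ 8.373118/(2·0.139²) = 216.684.
The smallest integer n is 217.

217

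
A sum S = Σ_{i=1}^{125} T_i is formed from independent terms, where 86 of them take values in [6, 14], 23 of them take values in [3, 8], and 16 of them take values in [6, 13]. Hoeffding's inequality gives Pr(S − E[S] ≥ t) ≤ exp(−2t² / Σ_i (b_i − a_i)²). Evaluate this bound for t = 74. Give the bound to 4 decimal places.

Σ(b_i − a_i)² = 86·8² + 23·5² + 16·7² = 6863.
Exponent = 2·74² / 6863 = 1.59580.
Bound = exp(−1.59580) = 0.20275.

0.2027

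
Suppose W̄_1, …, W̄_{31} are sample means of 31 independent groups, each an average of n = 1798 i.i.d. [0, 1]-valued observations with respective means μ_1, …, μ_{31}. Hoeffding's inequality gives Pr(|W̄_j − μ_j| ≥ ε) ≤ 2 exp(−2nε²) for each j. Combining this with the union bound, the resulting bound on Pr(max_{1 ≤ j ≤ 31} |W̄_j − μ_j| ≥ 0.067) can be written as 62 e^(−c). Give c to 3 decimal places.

Union bound over the 31 events: Pr(max_{1 ≤ j ≤ 31} |W̄_j − μ_j| ≥ 0.067) ≤ 31·2·exp(−2nε²) = 62 exp(−2·1798·0.067²).
So c = 2·1798·0.067² = 16.1424.

16.142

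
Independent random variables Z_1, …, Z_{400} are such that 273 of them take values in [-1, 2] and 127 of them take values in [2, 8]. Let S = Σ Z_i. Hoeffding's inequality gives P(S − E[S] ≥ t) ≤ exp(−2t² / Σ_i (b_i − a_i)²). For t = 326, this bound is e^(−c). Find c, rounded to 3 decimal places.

Σ(b_i − a_i)² = 273·3² + 127·6² = 7029.
c = 2t² / 7029 = 2·326² / 7029 = 30.2393.

30.239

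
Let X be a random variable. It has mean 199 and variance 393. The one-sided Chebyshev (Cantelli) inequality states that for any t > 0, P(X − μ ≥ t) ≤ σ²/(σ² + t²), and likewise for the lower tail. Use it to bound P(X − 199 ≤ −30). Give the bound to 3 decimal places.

0.304

Here σ² = 393 and t = 30, so σ² + t² = 1293.
Cantelli's bound: 393/1293 = 0.3039.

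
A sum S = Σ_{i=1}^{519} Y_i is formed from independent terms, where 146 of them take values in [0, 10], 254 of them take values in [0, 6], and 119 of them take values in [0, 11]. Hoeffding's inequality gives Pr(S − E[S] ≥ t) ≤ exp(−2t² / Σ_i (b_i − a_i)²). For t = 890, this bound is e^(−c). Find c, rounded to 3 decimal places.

41.533

Σ(b_i − a_i)² = 146·10² + 254·6² + 119·11² = 38143.
c = 2t² / 38143 = 2·890² / 38143 = 41.5332.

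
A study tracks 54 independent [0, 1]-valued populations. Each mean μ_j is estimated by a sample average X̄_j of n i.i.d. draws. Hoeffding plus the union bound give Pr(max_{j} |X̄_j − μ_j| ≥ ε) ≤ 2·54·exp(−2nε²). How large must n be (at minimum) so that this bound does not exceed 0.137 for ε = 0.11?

276

Need 2·54·exp(−2nε²) ≤ 0.137, i.e. exp(−2nε²) ≤ 0.137/108.
So 2nε² ≥ ln(108/0.137) = 6.669906.
Hence n ≥ 6.669906/(2·0.11²) = 275.616.
The smallest integer n is 276.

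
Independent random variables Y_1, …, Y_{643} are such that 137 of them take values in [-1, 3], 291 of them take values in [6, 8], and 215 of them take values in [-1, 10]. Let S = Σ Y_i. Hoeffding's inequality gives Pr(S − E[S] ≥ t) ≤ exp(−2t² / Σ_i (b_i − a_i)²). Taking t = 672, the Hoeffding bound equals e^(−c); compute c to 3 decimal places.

30.750

Σ(b_i − a_i)² = 137·4² + 291·2² + 215·11² = 29371.
c = 2t² / 29371 = 2·672² / 29371 = 30.7503.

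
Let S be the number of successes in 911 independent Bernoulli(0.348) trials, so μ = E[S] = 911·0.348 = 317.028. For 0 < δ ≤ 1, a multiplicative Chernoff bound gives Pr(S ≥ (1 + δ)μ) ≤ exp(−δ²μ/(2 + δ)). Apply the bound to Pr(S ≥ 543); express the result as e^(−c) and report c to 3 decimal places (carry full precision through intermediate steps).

59.374

Write 543 = (1 + δ)μ, so δ = 543/317.028 − 1 = 0.7127825…
Then the exponent is δ²μ/(2 + δ) = (543 − μ)² / (μ·(2 + δ)) = 59.374049.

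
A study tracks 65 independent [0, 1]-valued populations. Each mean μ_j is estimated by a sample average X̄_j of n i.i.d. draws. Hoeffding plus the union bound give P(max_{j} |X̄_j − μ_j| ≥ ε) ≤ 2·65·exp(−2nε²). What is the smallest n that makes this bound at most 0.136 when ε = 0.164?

128

Need 2·65·exp(−2nε²) ≤ 0.136, i.e. exp(−2nε²) ≤ 0.136/130.
So 2nε² ≥ ln(130/0.136) = 6.862635.
Hence n ≥ 6.862635/(2·0.164²) = 127.577.
The smallest integer n is 128.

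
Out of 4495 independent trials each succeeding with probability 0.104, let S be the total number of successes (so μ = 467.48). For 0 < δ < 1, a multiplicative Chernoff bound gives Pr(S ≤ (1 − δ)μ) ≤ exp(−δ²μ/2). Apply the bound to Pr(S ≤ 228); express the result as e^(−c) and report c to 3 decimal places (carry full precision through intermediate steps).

Write 228 = (1 − δ)μ, so δ = 1 − 228/467.48 = 0.5122786…
Then the exponent is δ²μ/2 = (μ − 228)²/(2μ) = 61.340240.

61.340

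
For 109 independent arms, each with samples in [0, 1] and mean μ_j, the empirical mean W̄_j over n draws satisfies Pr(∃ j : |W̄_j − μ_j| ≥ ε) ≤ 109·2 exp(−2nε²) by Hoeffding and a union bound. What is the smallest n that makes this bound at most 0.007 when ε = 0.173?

173

Need 2·109·exp(−2nε²) ≤ 0.007, i.e. exp(−2nε²) ≤ 0.007/218.
So 2nε² ≥ ln(218/0.007) = 10.346340.
Hence n ≥ 10.346340/(2·0.173²) = 172.848.
The smallest integer n is 173.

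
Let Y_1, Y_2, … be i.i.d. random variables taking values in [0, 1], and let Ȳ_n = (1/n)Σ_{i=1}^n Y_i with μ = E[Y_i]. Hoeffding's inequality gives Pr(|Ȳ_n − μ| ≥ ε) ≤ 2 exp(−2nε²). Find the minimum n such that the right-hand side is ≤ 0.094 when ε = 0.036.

Require 2·exp(−2nε²) ≤ 0.094, i.e. 2nε² ≥ ln(2/0.094) = 3.057608.
So n ≥ 3.057608 / (2·0.036²) = 1179.633.
The smallest integer n is 1180.

1180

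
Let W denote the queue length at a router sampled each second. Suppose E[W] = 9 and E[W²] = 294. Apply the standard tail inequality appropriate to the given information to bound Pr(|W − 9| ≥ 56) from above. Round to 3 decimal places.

0.068

The first two moments determine the variance, so Chebyshev's inequality is the sharpest standard bound available.
Var(W) = E[W²] − (E[W])² = 294 − 81 = 213.
Chebyshev's inequality: Pr(|W − μ| ≥ t) ≤ Var(W)/t² = 213/3136 = 0.0679.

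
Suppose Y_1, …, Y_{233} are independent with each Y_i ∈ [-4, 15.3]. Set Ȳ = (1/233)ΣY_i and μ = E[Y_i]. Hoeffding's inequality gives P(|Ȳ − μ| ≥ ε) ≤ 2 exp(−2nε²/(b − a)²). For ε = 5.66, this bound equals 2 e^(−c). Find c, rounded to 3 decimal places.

c = 2nε²/(b − a)² = 2·233·5.66² / 19.3² = 40.0778.

40.078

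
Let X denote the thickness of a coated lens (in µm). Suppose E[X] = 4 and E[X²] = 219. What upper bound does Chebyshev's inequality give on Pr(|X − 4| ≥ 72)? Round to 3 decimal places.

0.039

Var(X) = E[X²] − (E[X])² = 219 − 16 = 203.
Chebyshev's inequality: Pr(|X − μ| ≥ t) ≤ Var(X)/t² = 203/5184 = 0.0392.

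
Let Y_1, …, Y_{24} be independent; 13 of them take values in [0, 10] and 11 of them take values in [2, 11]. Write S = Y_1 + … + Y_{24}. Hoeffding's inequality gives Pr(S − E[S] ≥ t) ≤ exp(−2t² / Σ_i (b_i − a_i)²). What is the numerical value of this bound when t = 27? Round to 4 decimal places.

0.5140

Σ(b_i − a_i)² = 13·10² + 11·9² = 2191.
Exponent = 2·27² / 2191 = 0.66545.
Bound = exp(−0.66545) = 0.51404.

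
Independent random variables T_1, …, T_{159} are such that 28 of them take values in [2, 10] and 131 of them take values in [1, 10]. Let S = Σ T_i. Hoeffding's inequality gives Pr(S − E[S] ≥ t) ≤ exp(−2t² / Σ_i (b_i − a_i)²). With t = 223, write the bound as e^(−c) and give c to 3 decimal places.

Σ(b_i − a_i)² = 28·8² + 131·9² = 12403.
c = 2t² / 12403 = 2·223² / 12403 = 8.0189.

8.019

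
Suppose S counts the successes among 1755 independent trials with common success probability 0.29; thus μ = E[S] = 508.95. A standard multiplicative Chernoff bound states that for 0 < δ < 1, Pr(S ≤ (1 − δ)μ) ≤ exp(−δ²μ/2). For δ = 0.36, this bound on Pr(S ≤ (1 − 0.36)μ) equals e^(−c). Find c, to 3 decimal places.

32.980

c = δ²μ/2 = 0.36²·508.95/2 = 32.9800.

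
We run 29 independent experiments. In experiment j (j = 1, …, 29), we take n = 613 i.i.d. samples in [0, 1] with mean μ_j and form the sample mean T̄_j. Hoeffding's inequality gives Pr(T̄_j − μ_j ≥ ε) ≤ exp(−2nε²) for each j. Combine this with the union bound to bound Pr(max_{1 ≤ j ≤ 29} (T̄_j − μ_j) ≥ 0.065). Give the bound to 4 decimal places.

Per-experiment Hoeffding bound: exp(−2·613·0.065²) = exp(−5.17985) = 0.0056289.
Union bound over 29 events: 29·0.0056289 = 0.16324.

0.1632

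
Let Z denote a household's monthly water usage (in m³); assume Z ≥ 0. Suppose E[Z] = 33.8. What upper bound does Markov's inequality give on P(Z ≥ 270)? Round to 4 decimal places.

Markov's inequality: for a non-negative random variable, P(Z ≥ a) ≤ E[Z]/a.
Here E[Z] = 33.8 and a = 270, so the bound is 33.8/270 = 0.1252.

0.1252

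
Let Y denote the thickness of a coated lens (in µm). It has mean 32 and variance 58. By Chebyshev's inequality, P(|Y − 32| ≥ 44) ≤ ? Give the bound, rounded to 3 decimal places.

Chebyshev: P(|Y − μ| ≥ t) ≤ Var(Y)/t².
Bound = 58 / 1936 = 0.0300.

0.030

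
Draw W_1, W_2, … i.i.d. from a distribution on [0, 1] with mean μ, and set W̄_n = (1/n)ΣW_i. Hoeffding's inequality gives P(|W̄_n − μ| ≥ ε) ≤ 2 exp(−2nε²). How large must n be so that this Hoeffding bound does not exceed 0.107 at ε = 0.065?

347

Require 2·exp(−2nε²) ≤ 0.107, i.e. 2nε² ≥ ln(2/0.107) = 2.928074.
So n ≥ 2.928074 / (2·0.065²) = 346.518.
The smallest integer n is 347.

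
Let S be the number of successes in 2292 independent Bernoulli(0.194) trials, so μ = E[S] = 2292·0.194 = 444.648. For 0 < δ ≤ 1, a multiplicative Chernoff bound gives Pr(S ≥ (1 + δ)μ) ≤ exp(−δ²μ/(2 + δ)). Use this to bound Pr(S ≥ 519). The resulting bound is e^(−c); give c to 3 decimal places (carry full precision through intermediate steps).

Write 519 = (1 + δ)μ, so δ = 519/444.648 − 1 = 0.1672154…
Then the exponent is δ²μ/(2 + δ) = (519 − μ)² / (μ·(2 + δ)) = 5.736763.

5.737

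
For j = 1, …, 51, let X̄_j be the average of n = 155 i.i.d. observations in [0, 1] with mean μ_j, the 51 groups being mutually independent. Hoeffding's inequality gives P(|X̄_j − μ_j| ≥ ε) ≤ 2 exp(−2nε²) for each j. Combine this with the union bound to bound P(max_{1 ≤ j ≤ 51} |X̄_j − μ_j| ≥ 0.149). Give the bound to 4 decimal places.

Per-experiment Hoeffding bound: 2·exp(−2·155·0.149²) = 2·exp(−6.88231) = 0.0020515.
Union bound over 51 events: 51·0.0020515 = 0.10463.

0.1046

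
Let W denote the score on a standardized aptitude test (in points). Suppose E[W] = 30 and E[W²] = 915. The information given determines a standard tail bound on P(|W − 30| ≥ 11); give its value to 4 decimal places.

The first two moments determine the variance, so Chebyshev's inequality is the sharpest standard bound available.
Var(W) = E[W²] − (E[W])² = 915 − 900 = 15.
Chebyshev's inequality: P(|W − μ| ≥ t) ≤ Var(W)/t² = 15/121 = 0.1240.

0.1240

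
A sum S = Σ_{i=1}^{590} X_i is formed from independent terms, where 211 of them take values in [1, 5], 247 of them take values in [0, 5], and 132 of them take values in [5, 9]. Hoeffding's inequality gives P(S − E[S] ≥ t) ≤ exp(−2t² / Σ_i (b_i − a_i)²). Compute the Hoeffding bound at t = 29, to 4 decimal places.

Σ(b_i − a_i)² = 211·4² + 247·5² + 132·4² = 11663.
Exponent = 2·29² / 11663 = 0.14422.
Bound = exp(−0.14422) = 0.86570.

0.8657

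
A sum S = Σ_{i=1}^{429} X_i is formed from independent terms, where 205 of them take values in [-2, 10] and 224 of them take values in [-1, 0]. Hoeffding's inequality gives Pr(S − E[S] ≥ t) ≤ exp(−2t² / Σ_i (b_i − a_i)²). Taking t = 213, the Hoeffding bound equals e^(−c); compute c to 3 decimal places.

3.051

Σ(b_i − a_i)² = 205·12² + 224·1² = 29744.
c = 2t² / 29744 = 2·213² / 29744 = 3.0506.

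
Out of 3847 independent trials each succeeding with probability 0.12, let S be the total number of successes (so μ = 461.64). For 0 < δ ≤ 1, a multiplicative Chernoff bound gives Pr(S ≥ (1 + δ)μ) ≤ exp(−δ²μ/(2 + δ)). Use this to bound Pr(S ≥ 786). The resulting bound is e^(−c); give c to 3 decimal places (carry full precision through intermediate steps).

Write 786 = (1 + δ)μ, so δ = 786/461.64 − 1 = 0.7026254…
Then the exponent is δ²μ/(2 + δ) = (786 − μ)² / (μ·(2 + δ)) = 84.326737.

84.327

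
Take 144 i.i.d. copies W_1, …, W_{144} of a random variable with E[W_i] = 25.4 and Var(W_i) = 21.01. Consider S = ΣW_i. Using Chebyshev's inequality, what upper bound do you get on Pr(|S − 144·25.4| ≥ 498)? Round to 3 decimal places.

0.012

Var(S) = n·Var(W_i) = 144·21.01 = 3025.44.
Chebyshev: Pr(|S − 144·25.4| ≥ 498) ≤ Var(S)/498² = 3025.44/248004 = 0.0122.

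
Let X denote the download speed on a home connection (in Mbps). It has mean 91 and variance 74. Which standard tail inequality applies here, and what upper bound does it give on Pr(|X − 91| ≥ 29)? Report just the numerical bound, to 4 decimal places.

Mean and variance are known, so Chebyshev's inequality applies.
Chebyshev: Pr(|X − μ| ≥ t) ≤ Var(X)/t².
Bound = 74 / 841 = 0.0880.

0.0880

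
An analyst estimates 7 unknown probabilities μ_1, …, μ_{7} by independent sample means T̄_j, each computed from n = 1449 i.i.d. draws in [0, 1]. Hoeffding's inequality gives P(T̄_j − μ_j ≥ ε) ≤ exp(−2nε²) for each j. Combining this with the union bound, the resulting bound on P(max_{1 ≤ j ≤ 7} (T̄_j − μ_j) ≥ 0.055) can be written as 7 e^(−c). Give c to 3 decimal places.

Union bound over the 7 events: P(max_{1 ≤ j ≤ 7} (T̄_j − μ_j) ≥ 0.055) ≤ 7·exp(−2nε²) = 7 exp(−2·1449·0.055²).
So c = 2·1449·0.055² = 8.7665.

8.766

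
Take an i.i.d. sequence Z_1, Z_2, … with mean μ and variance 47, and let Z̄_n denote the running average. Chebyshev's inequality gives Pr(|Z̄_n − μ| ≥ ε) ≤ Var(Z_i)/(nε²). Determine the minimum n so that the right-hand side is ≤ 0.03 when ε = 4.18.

90

Require 47/(n·4.18²) ≤ 0.03, i.e. n ≥ 47/(0.03·4.18²) = 89.665.
The smallest integer n is 90.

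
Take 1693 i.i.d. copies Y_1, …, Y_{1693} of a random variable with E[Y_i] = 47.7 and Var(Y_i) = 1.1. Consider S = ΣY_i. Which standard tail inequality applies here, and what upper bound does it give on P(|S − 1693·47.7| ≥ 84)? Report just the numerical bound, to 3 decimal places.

With mean and variance of each term known, Chebyshev's inequality bounds the deviation of the sum (or sample mean).
Var(S) = n·Var(Y_i) = 1693·1.1 = 1862.3.
Chebyshev: P(|S − 1693·47.7| ≥ 84) ≤ Var(S)/84² = 1862.3/7056 = 0.2639.

0.264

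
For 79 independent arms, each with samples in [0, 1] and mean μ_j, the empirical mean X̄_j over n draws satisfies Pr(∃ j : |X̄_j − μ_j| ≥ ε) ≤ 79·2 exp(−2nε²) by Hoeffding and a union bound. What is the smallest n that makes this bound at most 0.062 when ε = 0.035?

Need 2·79·exp(−2nε²) ≤ 0.062, i.e. exp(−2nε²) ≤ 0.062/158.
So 2nε² ≥ ln(158/0.062) = 7.843216.
Hence n ≥ 7.843216/(2·0.035²) = 3201.313.
The smallest integer n is 3202.

3202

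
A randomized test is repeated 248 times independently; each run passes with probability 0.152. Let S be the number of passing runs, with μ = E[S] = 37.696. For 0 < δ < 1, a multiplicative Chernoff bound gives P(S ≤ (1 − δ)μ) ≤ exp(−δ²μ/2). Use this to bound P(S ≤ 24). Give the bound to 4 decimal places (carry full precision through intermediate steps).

0.0831

Write 24 = (1 − δ)μ, so δ = 1 − 24/37.696 = 0.3633277…
Then the exponent is δ²μ/2 = (μ − 24)²/(2μ) = 2.488068.
Bound = exp(−2.488068) = 0.08307.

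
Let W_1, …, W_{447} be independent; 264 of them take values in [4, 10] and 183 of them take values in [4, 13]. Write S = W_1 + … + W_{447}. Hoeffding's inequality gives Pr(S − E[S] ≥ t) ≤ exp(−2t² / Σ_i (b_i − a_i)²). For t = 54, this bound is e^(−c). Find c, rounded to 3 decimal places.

0.240

Σ(b_i − a_i)² = 264·6² + 183·9² = 24327.
c = 2t² / 24327 = 2·54² / 24327 = 0.2397.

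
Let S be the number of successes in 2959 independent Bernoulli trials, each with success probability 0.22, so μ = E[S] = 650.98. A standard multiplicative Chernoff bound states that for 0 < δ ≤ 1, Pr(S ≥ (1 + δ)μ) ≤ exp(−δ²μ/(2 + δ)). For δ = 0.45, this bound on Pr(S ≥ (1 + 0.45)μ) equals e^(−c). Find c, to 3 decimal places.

53.805

c = δ²μ/(2 + δ) = 0.45²·650.98/(2 + 0.45) = 53.8055.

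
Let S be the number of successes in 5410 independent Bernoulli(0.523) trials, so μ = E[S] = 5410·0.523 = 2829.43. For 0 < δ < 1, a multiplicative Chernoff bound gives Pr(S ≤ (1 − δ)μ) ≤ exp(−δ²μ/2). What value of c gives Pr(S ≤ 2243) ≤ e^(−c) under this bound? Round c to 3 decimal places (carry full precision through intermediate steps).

60.772

Write 2243 = (1 − δ)μ, so δ = 1 − 2243/2829.43 = 0.2072608…
Then the exponent is δ²μ/2 = (μ − 2243)²/(2μ) = 60.771983.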